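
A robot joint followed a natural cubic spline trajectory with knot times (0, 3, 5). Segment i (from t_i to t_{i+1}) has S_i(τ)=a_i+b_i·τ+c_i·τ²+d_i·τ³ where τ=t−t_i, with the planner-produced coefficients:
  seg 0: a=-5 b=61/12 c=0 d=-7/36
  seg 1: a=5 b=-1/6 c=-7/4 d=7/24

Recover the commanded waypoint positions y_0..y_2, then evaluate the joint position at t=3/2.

y_0 = S_0(0) = a_0 = -5
y_1 = S_1(0) = a_1 = 5
y_2 = S_1(2) = 0
t_q=3/2 is in segment 0 (τ=3/2); S_0(τ)=63/32

y_0=-5 y_1=5 y_2=0
S(3/2) = 63/32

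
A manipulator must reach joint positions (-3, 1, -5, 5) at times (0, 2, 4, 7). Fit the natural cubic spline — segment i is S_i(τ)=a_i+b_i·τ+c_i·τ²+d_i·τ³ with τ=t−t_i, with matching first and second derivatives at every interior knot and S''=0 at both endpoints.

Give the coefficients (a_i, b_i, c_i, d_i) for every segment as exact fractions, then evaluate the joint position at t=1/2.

Δ: Δ0=2, Δ1=-3, Δ2=10/3
row 1: diag=8, rhs=-30; c'=1/4, d'=-15/4
row 2: denom=10−2·1/4=19/2; d'=(38−2·-15/4)/(19/2)=91/19
back: M2=91/19
back: M1=-15/4−1/4·91/19=-94/19
M: M0=0, M1=-94/19, M2=91/19, M3=0
seg 0: a=-3, c=M0/2=0, d=(M1−M0)/(6·2)=-47/114, b=Δ0−h0·(2M0+M1)/6=208/57
seg 1: a=1, c=M1/2=-47/19, d=(M2−M1)/(6·2)=185/228, b=Δ1−h1·(2M1+M2)/6=-74/57
seg 2: a=-5, c=M2/2=91/38, d=(M3−M2)/(6·3)=-91/342, b=Δ2−h2·(2M2+M3)/6=-83/57
t_q=1/2 → seg 0, τ=1/2; S=-3+208/57·τ+0·τ²+-47/114·τ³=-373/304

  seg 0: a=-3 b=208/57 c=0 d=-47/114
  seg 1: a=1 b=-74/57 c=-47/19 d=185/228
  seg 2: a=-5 b=-83/57 c=91/38 d=-91/342
S(1/2) = -373/304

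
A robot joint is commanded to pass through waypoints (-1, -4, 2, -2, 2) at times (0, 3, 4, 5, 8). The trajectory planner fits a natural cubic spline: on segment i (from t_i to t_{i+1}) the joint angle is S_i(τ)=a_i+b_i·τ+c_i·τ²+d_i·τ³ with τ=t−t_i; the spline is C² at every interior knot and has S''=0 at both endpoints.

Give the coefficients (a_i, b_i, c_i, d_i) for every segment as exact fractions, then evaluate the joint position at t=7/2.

  seg 0: a=-1 b=-1147/240 c=0 d=907/2160
  seg 1: a=-4 b=787/120 c=907/240 d=-347/80
  seg 2: a=2 b=53/48 c=-277/30 d=991/240
  seg 3: a=-2 b=-199/40 c=757/240 d=-757/2160
S(7/2) = -611/1920

Δ: Δ0=-1, Δ1=6, Δ2=-4, Δ3=4/3
row 1: diag=8, rhs=42; c'=1/8, d'=21/4
row 2: denom=4−1·1/8=31/8; d'=(-60−1·21/4)/(31/8)=-522/31
row 3: denom=8−1·8/31=240/31; d'=(32−1·-522/31)/(240/31)=757/120
back: M3=757/120
back: M2=-522/31−8/31·757/120=-277/15
back: M1=21/4−1/8·-277/15=907/120
M: M0=0, M1=907/120, M2=-277/15, M3=757/120, M4=0
seg 0: a=-1, c=M0/2=0, d=(M1−M0)/(6·3)=907/2160, b=Δ0−h0·(2M0+M1)/6=-1147/240
seg 1: a=-4, c=M1/2=907/240, d=(M2−M1)/(6·1)=-347/80, b=Δ1−h1·(2M1+M2)/6=787/120
seg 2: a=2, c=M2/2=-277/30, d=(M3−M2)/(6·1)=991/240, b=Δ2−h2·(2M2+M3)/6=53/48
seg 3: a=-2, c=M3/2=757/240, d=(M4−M3)/(6·3)=-757/2160, b=Δ3−h3·(2M3+M4)/6=-199/40
t_q=7/2 → seg 1, τ=1/2; S=-4+787/120·τ+907/240·τ²+-347/80·τ³=-611/1920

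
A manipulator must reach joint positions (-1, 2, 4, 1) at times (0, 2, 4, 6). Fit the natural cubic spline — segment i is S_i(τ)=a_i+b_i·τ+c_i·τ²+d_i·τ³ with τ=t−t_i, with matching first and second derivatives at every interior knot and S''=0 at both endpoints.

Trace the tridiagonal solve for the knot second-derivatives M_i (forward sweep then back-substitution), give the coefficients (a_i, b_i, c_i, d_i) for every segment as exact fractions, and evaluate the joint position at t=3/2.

  seg 0: a=-1 b=22/15 c=0 d=1/120
  seg 1: a=2 b=47/30 c=1/20 d=-1/6
  seg 2: a=4 b=-7/30 c=-19/20 d=19/120
S(3/2) = 393/320

Δ: Δ0=3/2, Δ1=1, Δ2=-3/2
row 1: diag=8, rhs=-3; c'=1/4, d'=-3/8
row 2: denom=8−2·1/4=15/2; d'=(-15−2·-3/8)/(15/2)=-19/10
back: M2=-19/10
back: M1=-3/8−1/4·-19/10=1/10
M: M0=0, M1=1/10, M2=-19/10, M3=0
seg 0: a=-1, c=M0/2=0, d=(M1−M0)/(6·2)=1/120, b=Δ0−h0·(2M0+M1)/6=22/15
seg 1: a=2, c=M1/2=1/20, d=(M2−M1)/(6·2)=-1/6, b=Δ1−h1·(2M1+M2)/6=47/30
seg 2: a=4, c=M2/2=-19/20, d=(M3−M2)/(6·2)=19/120, b=Δ2−h2·(2M2+M3)/6=-7/30
t_q=3/2 → seg 0, τ=3/2; S=-1+22/15·τ+0·τ²+1/120·τ³=393/320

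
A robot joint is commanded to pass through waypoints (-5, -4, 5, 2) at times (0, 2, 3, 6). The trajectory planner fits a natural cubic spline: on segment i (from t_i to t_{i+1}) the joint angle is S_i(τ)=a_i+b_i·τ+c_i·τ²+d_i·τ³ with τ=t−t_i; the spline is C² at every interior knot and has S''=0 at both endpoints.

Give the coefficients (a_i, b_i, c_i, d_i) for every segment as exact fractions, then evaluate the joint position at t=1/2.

  seg 0: a=-5 b=-265/94 c=0 d=39/47
  seg 1: a=-4 b=671/94 c=234/47 d=-293/94
  seg 2: a=5 b=364/47 c=-411/94 d=137/282
S(1/2) = -2371/376

Δ: Δ0=1/2, Δ1=9, Δ2=-1
row 1: diag=6, rhs=51; c'=1/6, d'=17/2
row 2: denom=8−1·1/6=47/6; d'=(-60−1·17/2)/(47/6)=-411/47
back: M2=-411/47
back: M1=17/2−1/6·-411/47=468/47
M: M0=0, M1=468/47, M2=-411/47, M3=0
seg 0: a=-5, c=M0/2=0, d=(M1−M0)/(6·2)=39/47, b=Δ0−h0·(2M0+M1)/6=-265/94
seg 1: a=-4, c=M1/2=234/47, d=(M2−M1)/(6·1)=-293/94, b=Δ1−h1·(2M1+M2)/6=671/94
seg 2: a=5, c=M2/2=-411/94, d=(M3−M2)/(6·3)=137/282, b=Δ2−h2·(2M2+M3)/6=364/47
t_q=1/2 → seg 0, τ=1/2; S=-5+-265/94·τ+0·τ²+39/47·τ³=-2371/376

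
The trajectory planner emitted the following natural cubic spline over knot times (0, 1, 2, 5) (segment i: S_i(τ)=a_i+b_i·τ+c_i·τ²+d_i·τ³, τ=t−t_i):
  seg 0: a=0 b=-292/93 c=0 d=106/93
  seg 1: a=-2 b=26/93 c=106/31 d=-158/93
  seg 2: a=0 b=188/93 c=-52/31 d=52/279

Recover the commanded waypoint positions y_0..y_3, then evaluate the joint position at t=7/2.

y_0 = S_0(0) = a_0 = 0
y_1 = S_1(0) = a_1 = -2
y_2 = S_2(0) = a_2 = 0
y_3 = S_2(3) = -4
t_q=7/2 is in segment 2 (τ=3/2); S_2(τ)=-7/62

y_0=0 y_1=-2 y_2=0 y_3=-4
S(7/2) = -7/62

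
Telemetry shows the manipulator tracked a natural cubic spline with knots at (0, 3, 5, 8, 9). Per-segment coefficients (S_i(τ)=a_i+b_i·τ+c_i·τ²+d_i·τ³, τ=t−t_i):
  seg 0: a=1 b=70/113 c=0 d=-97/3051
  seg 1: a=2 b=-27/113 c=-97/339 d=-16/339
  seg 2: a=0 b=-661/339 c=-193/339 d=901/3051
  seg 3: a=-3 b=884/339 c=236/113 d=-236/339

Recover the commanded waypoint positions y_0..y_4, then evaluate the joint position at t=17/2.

y_0=1 y_1=2 y_2=0 y_3=-3 y_4=1
S(17/2) = -285/226

y_0 = S_0(0) = a_0 = 1
y_1 = S_1(0) = a_1 = 2
y_2 = S_2(0) = a_2 = 0
y_3 = S_3(0) = a_3 = -3
y_4 = S_3(1) = 1
t_q=17/2 is in segment 3 (τ=1/2); S_3(τ)=-285/226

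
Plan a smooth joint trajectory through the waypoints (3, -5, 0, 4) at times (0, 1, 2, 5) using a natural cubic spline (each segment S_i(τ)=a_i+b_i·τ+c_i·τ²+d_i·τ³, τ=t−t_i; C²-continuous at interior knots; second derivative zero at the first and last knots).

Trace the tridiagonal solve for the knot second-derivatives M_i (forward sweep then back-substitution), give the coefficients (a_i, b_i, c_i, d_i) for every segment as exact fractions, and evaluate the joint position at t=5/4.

  seg 0: a=3 b=-1067/93 c=0 d=323/93
  seg 1: a=-5 b=-98/93 c=323/31 d=-406/93
  seg 2: a=0 b=622/93 c=-83/31 d=83/279
S(5/4) = -4643/992

Δ: Δ0=-8, Δ1=5, Δ2=4/3
row 1: diag=4, rhs=78; c'=1/4, d'=39/2
row 2: denom=8−1·1/4=31/4; d'=(-22−1·39/2)/(31/4)=-166/31
back: M2=-166/31
back: M1=39/2−1/4·-166/31=646/31
M: M0=0, M1=646/31, M2=-166/31, M3=0
seg 0: a=3, c=M0/2=0, d=(M1−M0)/(6·1)=323/93, b=Δ0−h0·(2M0+M1)/6=-1067/93
seg 1: a=-5, c=M1/2=323/31, d=(M2−M1)/(6·1)=-406/93, b=Δ1−h1·(2M1+M2)/6=-98/93
seg 2: a=0, c=M2/2=-83/31, d=(M3−M2)/(6·3)=83/279, b=Δ2−h2·(2M2+M3)/6=622/93
t_q=5/4 → seg 1, τ=1/4; S=-5+-98/93·τ+323/31·τ²+-406/93·τ³=-4643/992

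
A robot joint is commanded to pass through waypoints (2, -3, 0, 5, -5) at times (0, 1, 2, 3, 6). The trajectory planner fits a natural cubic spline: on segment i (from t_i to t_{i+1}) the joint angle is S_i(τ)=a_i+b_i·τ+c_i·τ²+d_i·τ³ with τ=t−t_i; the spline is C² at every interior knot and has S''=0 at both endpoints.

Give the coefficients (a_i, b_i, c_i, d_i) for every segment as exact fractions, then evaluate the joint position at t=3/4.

Δ: Δ0=-5, Δ1=3, Δ2=5, Δ3=-10/3
row 1: diag=4, rhs=48; c'=1/4, d'=12
row 2: denom=4−1·1/4=15/4; d'=(12−1·12)/(15/4)=0
row 3: denom=8−1·4/15=116/15; d'=(-50−1·0)/(116/15)=-375/58
back: M3=-375/58
back: M2=0−4/15·-375/58=50/29
back: M1=12−1/4·50/29=671/58
M: M0=0, M1=671/58, M2=50/29, M3=-375/58, M4=0
seg 0: a=2, c=M0/2=0, d=(M1−M0)/(6·1)=671/348, b=Δ0−h0·(2M0+M1)/6=-2411/348
seg 1: a=-3, c=M1/2=671/116, d=(M2−M1)/(6·1)=-571/348, b=Δ1−h1·(2M1+M2)/6=-199/174
seg 2: a=0, c=M2/2=25/29, d=(M3−M2)/(6·1)=-475/348, b=Δ2−h2·(2M2+M3)/6=1915/348
seg 3: a=5, c=M3/2=-375/116, d=(M4−M3)/(6·3)=125/348, b=Δ3−h3·(2M3+M4)/6=545/174
t_q=3/4 → seg 0, τ=3/4; S=2+-2411/348·τ+0·τ²+671/348·τ³=-17689/7424

  seg 0: a=2 b=-2411/348 c=0 d=671/348
  seg 1: a=-3 b=-199/174 c=671/116 d=-571/348
  seg 2: a=0 b=1915/348 c=25/29 d=-475/348
  seg 3: a=5 b=545/174 c=-375/116 d=125/348
S(3/4) = -17689/7424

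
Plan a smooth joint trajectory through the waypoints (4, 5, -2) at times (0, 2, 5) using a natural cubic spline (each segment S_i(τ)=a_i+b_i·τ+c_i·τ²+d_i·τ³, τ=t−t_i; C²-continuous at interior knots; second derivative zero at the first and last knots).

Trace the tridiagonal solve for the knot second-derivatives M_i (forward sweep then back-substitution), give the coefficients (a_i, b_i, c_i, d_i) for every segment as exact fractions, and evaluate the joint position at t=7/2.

  seg 0: a=4 b=16/15 c=0 d=-17/120
  seg 1: a=5 b=-19/30 c=-17/20 d=17/180
S(7/2) = 393/160

Δ: Δ0=1/2, Δ1=-7/3
row 1: diag=10, rhs=-17; c'=3/10, d'=-17/10
back: M1=-17/10
M: M0=0, M1=-17/10, M2=0
seg 0: a=4, c=M0/2=0, d=(M1−M0)/(6·2)=-17/120, b=Δ0−h0·(2M0+M1)/6=16/15
seg 1: a=5, c=M1/2=-17/20, d=(M2−M1)/(6·3)=17/180, b=Δ1−h1·(2M1+M2)/6=-19/30
t_q=7/2 → seg 1, τ=3/2; S=5+-19/30·τ+-17/20·τ²+17/180·τ³=393/160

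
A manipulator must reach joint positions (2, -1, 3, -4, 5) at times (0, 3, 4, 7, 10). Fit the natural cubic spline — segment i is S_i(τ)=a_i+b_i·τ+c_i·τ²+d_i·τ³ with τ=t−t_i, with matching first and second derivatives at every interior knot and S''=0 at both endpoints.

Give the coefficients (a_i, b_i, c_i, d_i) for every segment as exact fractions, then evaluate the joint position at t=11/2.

Δ: Δ0=-1, Δ1=4, Δ2=-7/3, Δ3=3
row 1: diag=8, rhs=30; c'=1/8, d'=15/4
row 2: denom=8−1·1/8=63/8; d'=(-38−1·15/4)/(63/8)=-334/63
row 3: denom=12−3·8/21=76/7; d'=(32−3·-334/63)/(76/7)=503/114
back: M3=503/114
back: M2=-334/63−8/21·503/114=-398/57
back: M1=15/4−1/8·-398/57=527/114
M: M0=0, M1=527/114, M2=-398/57, M3=503/114, M4=0
seg 0: a=2, c=M0/2=0, d=(M1−M0)/(6·3)=527/2052, b=Δ0−h0·(2M0+M1)/6=-755/228
seg 1: a=-1, c=M1/2=527/228, d=(M2−M1)/(6·1)=-147/76, b=Δ1−h1·(2M1+M2)/6=413/114
seg 2: a=3, c=M2/2=-199/57, d=(M3−M2)/(6·3)=433/684, b=Δ2−h2·(2M2+M3)/6=557/228
seg 3: a=-4, c=M3/2=503/228, d=(M4−M3)/(6·3)=-503/2052, b=Δ3−h3·(2M3+M4)/6=-161/114
t_q=11/2 → seg 2, τ=3/2; S=3+557/228·τ+-199/57·τ²+433/684·τ³=575/608

  seg 0: a=2 b=-755/228 c=0 d=527/2052
  seg 1: a=-1 b=413/114 c=527/228 d=-147/76
  seg 2: a=3 b=557/228 c=-199/57 d=433/684
  seg 3: a=-4 b=-161/114 c=503/228 d=-503/2052
S(11/2) = 575/608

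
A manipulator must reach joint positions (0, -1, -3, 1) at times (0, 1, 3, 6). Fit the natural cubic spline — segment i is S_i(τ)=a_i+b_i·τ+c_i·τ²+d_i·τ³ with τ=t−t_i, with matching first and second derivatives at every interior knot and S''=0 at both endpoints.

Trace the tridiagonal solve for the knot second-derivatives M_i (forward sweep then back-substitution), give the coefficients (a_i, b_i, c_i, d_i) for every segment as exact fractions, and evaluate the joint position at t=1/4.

  seg 0: a=0 b=-11/12 c=0 d=-1/12
  seg 1: a=-1 b=-7/6 c=-1/4 d=1/6
  seg 2: a=-3 b=-1/6 c=3/4 d=-1/12
S(1/4) = -59/256

Δ: Δ0=-1, Δ1=-1, Δ2=4/3
row 1: diag=6, rhs=0; c'=1/3, d'=0
row 2: denom=10−2·1/3=28/3; d'=(14−2·0)/(28/3)=3/2
back: M2=3/2
back: M1=0−1/3·3/2=-1/2
M: M0=0, M1=-1/2, M2=3/2, M3=0
seg 0: a=0, c=M0/2=0, d=(M1−M0)/(6·1)=-1/12, b=Δ0−h0·(2M0+M1)/6=-11/12
seg 1: a=-1, c=M1/2=-1/4, d=(M2−M1)/(6·2)=1/6, b=Δ1−h1·(2M1+M2)/6=-7/6
seg 2: a=-3, c=M2/2=3/4, d=(M3−M2)/(6·3)=-1/12, b=Δ2−h2·(2M2+M3)/6=-1/6
t_q=1/4 → seg 0, τ=1/4; S=0+-11/12·τ+0·τ²+-1/12·τ³=-59/256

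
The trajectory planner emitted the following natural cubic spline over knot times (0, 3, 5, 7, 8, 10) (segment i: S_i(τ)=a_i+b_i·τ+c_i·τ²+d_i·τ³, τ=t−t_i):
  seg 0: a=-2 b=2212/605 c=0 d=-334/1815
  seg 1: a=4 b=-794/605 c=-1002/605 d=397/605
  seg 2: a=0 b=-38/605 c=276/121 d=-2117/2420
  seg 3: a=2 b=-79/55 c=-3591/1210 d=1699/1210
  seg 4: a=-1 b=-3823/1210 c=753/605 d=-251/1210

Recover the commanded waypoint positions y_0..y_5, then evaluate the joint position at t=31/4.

y_0 = S_0(0) = a_0 = -2
y_1 = S_1(0) = a_1 = 4
y_2 = S_2(0) = a_2 = 0
y_3 = S_3(0) = a_3 = 2
y_4 = S_4(0) = a_4 = -1
y_5 = S_4(2) = -4
t_q=31/4 is in segment 3 (τ=3/4); S_3(τ)=-11947/77440

y_0=-2 y_1=4 y_2=0 y_3=2 y_4=-1 y_5=-4
S(31/4) = -11947/77440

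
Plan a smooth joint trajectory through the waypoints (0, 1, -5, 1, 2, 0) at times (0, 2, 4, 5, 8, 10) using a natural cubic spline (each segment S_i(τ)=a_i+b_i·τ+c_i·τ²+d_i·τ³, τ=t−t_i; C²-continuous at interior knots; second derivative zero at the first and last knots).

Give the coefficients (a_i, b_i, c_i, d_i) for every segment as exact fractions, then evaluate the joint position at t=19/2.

  seg 0: a=0 b=10801/4566 c=0 d=-4259/9132
  seg 1: a=1 b=-14753/4566 c=-4259/1522 d=26609/18264
  seg 2: a=-5 b=6983/2283 c=18091/3044 d=-27413/9132
  seg 3: a=1 b=54239/9132 c=-4661/1522 d=10901/27396
  seg 4: a=2 b=-3862/2283 c=1579/3044 d=-1579/18264
S(19/2) = 16457/48704

Δ: Δ0=1/2, Δ1=-3, Δ2=6, Δ3=1/3, Δ4=-1
row 1: diag=8, rhs=-21; c'=1/4, d'=-21/8
row 2: denom=6−2·1/4=11/2; d'=(54−2·-21/8)/(11/2)=237/22
row 3: denom=8−1·2/11=86/11; d'=(-34−1·237/22)/(86/11)=-985/172
row 4: denom=10−3·33/86=761/86; d'=(-8−3·-985/172)/(761/86)=1579/1522
back: M4=1579/1522
back: M3=-985/172−33/86·1579/1522=-4661/761
back: M2=237/22−2/11·-4661/761=18091/1522
back: M1=-21/8−1/4·18091/1522=-4259/761
M: M0=0, M1=-4259/761, M2=18091/1522, M3=-4661/761, M4=1579/1522, M5=0
seg 0: a=0, c=M0/2=0, d=(M1−M0)/(6·2)=-4259/9132, b=Δ0−h0·(2M0+M1)/6=10801/4566
seg 1: a=1, c=M1/2=-4259/1522, d=(M2−M1)/(6·2)=26609/18264, b=Δ1−h1·(2M1+M2)/6=-14753/4566
seg 2: a=-5, c=M2/2=18091/3044, d=(M3−M2)/(6·1)=-27413/9132, b=Δ2−h2·(2M2+M3)/6=6983/2283
seg 3: a=1, c=M3/2=-4661/1522, d=(M4−M3)/(6·3)=10901/27396, b=Δ3−h3·(2M3+M4)/6=54239/9132
seg 4: a=2, c=M4/2=1579/3044, d=(M5−M4)/(6·2)=-1579/18264, b=Δ4−h4·(2M4+M5)/6=-3862/2283
t_q=19/2 → seg 4, τ=3/2; S=2+-3862/2283·τ+1579/3044·τ²+-1579/18264·τ³=16457/48704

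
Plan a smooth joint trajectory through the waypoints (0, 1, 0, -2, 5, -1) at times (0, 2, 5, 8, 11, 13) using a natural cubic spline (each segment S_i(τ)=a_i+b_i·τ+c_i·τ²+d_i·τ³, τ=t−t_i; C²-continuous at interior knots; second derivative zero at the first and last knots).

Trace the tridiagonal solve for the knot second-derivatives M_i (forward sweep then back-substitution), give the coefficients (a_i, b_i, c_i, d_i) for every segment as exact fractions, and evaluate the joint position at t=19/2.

Δ: Δ0=1/2, Δ1=-1/3, Δ2=-2/3, Δ3=7/3, Δ4=-3
row 1: diag=10, rhs=-5; c'=3/10, d'=-1/2
row 2: denom=12−3·3/10=111/10; d'=(-2−3·-1/2)/(111/10)=-5/111
row 3: denom=12−3·10/37=414/37; d'=(18−3·-5/111)/(414/37)=671/414
row 4: denom=10−3·37/138=423/46; d'=(-32−3·671/414)/(423/46)=-5087/1269
back: M4=-5087/1269
back: M3=671/414−37/138·-5087/1269=10262/3807
back: M2=-5/111−10/37·10262/3807=-2945/3807
back: M1=-1/2−3/10·-2945/3807=-340/1269
M: M0=0, M1=-340/1269, M2=-2945/3807, M3=10262/3807, M4=-5087/1269, M5=0
seg 0: a=0, c=M0/2=0, d=(M1−M0)/(6·2)=-85/3807, b=Δ0−h0·(2M0+M1)/6=4487/7614
seg 1: a=1, c=M1/2=-170/1269, d=(M2−M1)/(6·3)=-1925/68526, b=Δ1−h1·(2M1+M2)/6=2447/7614
seg 2: a=0, c=M2/2=-2945/7614, d=(M3−M2)/(6·3)=281/1458, b=Δ2−h2·(2M2+M3)/6=-4724/3807
seg 3: a=-2, c=M3/2=5131/3807, d=(M4−M3)/(6·3)=-25523/68526, b=Δ3−h3·(2M3+M4)/6=12503/7614
seg 4: a=5, c=M4/2=-5087/2538, d=(M5−M4)/(6·2)=5087/15228, b=Δ4−h4·(2M4+M5)/6=-1247/3807
t_q=19/2 → seg 3, τ=3/2; S=-2+12503/7614·τ+5131/3807·τ²+-25523/68526·τ³=15151/6768

  seg 0: a=0 b=4487/7614 c=0 d=-85/3807
  seg 1: a=1 b=2447/7614 c=-170/1269 d=-1925/68526
  seg 2: a=0 b=-4724/3807 c=-2945/7614 d=281/1458
  seg 3: a=-2 b=12503/7614 c=5131/3807 d=-25523/68526
  seg 4: a=5 b=-1247/3807 c=-5087/2538 d=5087/15228
S(19/2) = 15151/6768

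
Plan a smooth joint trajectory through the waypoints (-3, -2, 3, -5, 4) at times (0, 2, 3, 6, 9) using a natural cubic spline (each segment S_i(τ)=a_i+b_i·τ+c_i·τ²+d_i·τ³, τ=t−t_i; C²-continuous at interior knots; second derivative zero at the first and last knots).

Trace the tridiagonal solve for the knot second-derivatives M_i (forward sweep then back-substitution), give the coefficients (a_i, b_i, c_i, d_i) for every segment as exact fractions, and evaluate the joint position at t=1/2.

Δ: Δ0=1/2, Δ1=5, Δ2=-8/3, Δ3=3
row 1: diag=6, rhs=27; c'=1/6, d'=9/2
row 2: denom=8−1·1/6=47/6; d'=(-46−1·9/2)/(47/6)=-303/47
row 3: denom=12−3·18/47=510/47; d'=(34−3·-303/47)/(510/47)=2507/510
back: M3=2507/510
back: M2=-303/47−18/47·2507/510=-708/85
back: M1=9/2−1/6·-708/85=1001/170
M: M0=0, M1=1001/170, M2=-708/85, M3=2507/510, M4=0
seg 0: a=-3, c=M0/2=0, d=(M1−M0)/(6·2)=1001/2040, b=Δ0−h0·(2M0+M1)/6=-373/255
seg 1: a=-2, c=M1/2=1001/340, d=(M2−M1)/(6·1)=-2417/1020, b=Δ1−h1·(2M1+M2)/6=2257/510
seg 2: a=3, c=M2/2=-354/85, d=(M3−M2)/(6·3)=1351/1836, b=Δ2−h2·(2M2+M3)/6=3269/1020
seg 3: a=-5, c=M3/2=2507/1020, d=(M4−M3)/(6·3)=-2507/9180, b=Δ3−h3·(2M3+M4)/6=-977/510
t_q=1/2 → seg 0, τ=1/2; S=-3+-373/255·τ+0·τ²+1001/2040·τ³=-3993/1088

  seg 0: a=-3 b=-373/255 c=0 d=1001/2040
  seg 1: a=-2 b=2257/510 c=1001/340 d=-2417/1020
  seg 2: a=3 b=3269/1020 c=-354/85 d=1351/1836
  seg 3: a=-5 b=-977/510 c=2507/1020 d=-2507/9180
S(1/2) = -3993/1088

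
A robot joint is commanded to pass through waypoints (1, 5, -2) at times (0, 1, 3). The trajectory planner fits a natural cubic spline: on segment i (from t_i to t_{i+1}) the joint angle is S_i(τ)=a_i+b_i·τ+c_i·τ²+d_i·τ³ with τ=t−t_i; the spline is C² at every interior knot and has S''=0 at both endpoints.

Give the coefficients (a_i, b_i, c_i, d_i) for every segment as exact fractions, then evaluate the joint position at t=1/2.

  seg 0: a=1 b=21/4 c=0 d=-5/4
  seg 1: a=5 b=3/2 c=-15/4 d=5/8
S(1/2) = 111/32

Δ: Δ0=4, Δ1=-7/2
row 1: diag=6, rhs=-45; c'=1/3, d'=-15/2
back: M1=-15/2
M: M0=0, M1=-15/2, M2=0
seg 0: a=1, c=M0/2=0, d=(M1−M0)/(6·1)=-5/4, b=Δ0−h0·(2M0+M1)/6=21/4
seg 1: a=5, c=M1/2=-15/4, d=(M2−M1)/(6·2)=5/8, b=Δ1−h1·(2M1+M2)/6=3/2
t_q=1/2 → seg 0, τ=1/2; S=1+21/4·τ+0·τ²+-5/4·τ³=111/32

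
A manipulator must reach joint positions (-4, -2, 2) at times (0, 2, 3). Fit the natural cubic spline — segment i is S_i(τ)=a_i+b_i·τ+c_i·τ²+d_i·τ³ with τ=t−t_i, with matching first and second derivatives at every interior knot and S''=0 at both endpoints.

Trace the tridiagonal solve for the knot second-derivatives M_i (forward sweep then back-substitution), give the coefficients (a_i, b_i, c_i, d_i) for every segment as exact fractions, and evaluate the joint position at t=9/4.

Δ: Δ0=1, Δ1=4
row 1: diag=6, rhs=18; c'=1/6, d'=3
back: M1=3
M: M0=0, M1=3, M2=0
seg 0: a=-4, c=M0/2=0, d=(M1−M0)/(6·2)=1/4, b=Δ0−h0·(2M0+M1)/6=0
seg 1: a=-2, c=M1/2=3/2, d=(M2−M1)/(6·1)=-1/2, b=Δ1−h1·(2M1+M2)/6=3
t_q=9/4 → seg 1, τ=1/4; S=-2+3·τ+3/2·τ²+-1/2·τ³=-149/128

  seg 0: a=-4 b=0 c=0 d=1/4
  seg 1: a=-2 b=3 c=3/2 d=-1/2
S(9/4) = -149/128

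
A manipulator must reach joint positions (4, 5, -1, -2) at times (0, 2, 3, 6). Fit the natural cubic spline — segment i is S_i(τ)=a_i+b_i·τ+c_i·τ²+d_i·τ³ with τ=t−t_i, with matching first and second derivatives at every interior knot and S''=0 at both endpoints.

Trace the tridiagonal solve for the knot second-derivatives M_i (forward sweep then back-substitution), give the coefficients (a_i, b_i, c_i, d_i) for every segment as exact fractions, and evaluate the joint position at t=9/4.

  seg 0: a=4 b=833/282 c=0 d=-173/282
  seg 1: a=5 b=-1243/282 c=-173/47 d=589/282
  seg 2: a=-1 b=-776/141 c=243/94 d=-27/94
S(9/4) = 22263/6016

Δ: Δ0=1/2, Δ1=-6, Δ2=-1/3
row 1: diag=6, rhs=-39; c'=1/6, d'=-13/2
row 2: denom=8−1·1/6=47/6; d'=(34−1·-13/2)/(47/6)=243/47
back: M2=243/47
back: M1=-13/2−1/6·243/47=-346/47
M: M0=0, M1=-346/47, M2=243/47, M3=0
seg 0: a=4, c=M0/2=0, d=(M1−M0)/(6·2)=-173/282, b=Δ0−h0·(2M0+M1)/6=833/282
seg 1: a=5, c=M1/2=-173/47, d=(M2−M1)/(6·1)=589/282, b=Δ1−h1·(2M1+M2)/6=-1243/282
seg 2: a=-1, c=M2/2=243/94, d=(M3−M2)/(6·3)=-27/94, b=Δ2−h2·(2M2+M3)/6=-776/141
t_q=9/4 → seg 1, τ=1/4; S=5+-1243/282·τ+-173/47·τ²+589/282·τ³=22263/6016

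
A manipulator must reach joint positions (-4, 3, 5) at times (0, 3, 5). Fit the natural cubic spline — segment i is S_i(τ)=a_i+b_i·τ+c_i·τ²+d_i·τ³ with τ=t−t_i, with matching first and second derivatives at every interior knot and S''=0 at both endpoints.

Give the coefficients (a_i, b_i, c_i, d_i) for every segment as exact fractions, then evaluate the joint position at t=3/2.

  seg 0: a=-4 b=41/15 c=0 d=-2/45
  seg 1: a=3 b=23/15 c=-2/5 d=1/15
S(3/2) = -1/20

Δ: Δ0=7/3, Δ1=1
row 1: diag=10, rhs=-8; c'=1/5, d'=-4/5
back: M1=-4/5
M: M0=0, M1=-4/5, M2=0
seg 0: a=-4, c=M0/2=0, d=(M1−M0)/(6·3)=-2/45, b=Δ0−h0·(2M0+M1)/6=41/15
seg 1: a=3, c=M1/2=-2/5, d=(M2−M1)/(6·2)=1/15, b=Δ1−h1·(2M1+M2)/6=23/15
t_q=3/2 → seg 0, τ=3/2; S=-4+41/15·τ+0·τ²+-2/45·τ³=-1/20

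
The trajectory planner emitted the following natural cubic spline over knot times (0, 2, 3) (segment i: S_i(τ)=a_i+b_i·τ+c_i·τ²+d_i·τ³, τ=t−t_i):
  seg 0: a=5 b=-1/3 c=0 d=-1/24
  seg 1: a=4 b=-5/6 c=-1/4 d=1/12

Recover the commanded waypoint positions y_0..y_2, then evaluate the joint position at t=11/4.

y_0=5 y_1=4 y_2=3
S(11/4) = 837/256

y_0 = S_0(0) = a_0 = 5
y_1 = S_1(0) = a_1 = 4
y_2 = S_1(1) = 3
t_q=11/4 is in segment 1 (τ=3/4); S_1(τ)=837/256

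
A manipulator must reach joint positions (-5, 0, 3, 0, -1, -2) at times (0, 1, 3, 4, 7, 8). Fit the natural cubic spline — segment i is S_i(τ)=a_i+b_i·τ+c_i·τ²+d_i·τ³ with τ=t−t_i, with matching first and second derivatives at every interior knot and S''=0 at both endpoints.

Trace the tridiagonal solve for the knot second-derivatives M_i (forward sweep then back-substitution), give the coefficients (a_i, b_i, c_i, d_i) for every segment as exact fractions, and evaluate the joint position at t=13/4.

Δ: Δ0=5, Δ1=3/2, Δ2=-3, Δ3=-1/3, Δ4=-1
row 1: diag=6, rhs=-21; c'=1/3, d'=-7/2
row 2: denom=6−2·1/3=16/3; d'=(-27−2·-7/2)/(16/3)=-15/4
row 3: denom=8−1·3/16=125/16; d'=(16−1·-15/4)/(125/16)=316/125
row 4: denom=8−3·48/125=856/125; d'=(-4−3·316/125)/(856/125)=-181/107
back: M4=-181/107
back: M3=316/125−48/125·-181/107=340/107
back: M2=-15/4−3/16·340/107=-465/107
back: M1=-7/2−1/3·-465/107=-439/214
M: M0=0, M1=-439/214, M2=-465/107, M3=340/107, M4=-181/107, M5=0
seg 0: a=-5, c=M0/2=0, d=(M1−M0)/(6·1)=-439/1284, b=Δ0−h0·(2M0+M1)/6=6859/1284
seg 1: a=0, c=M1/2=-439/428, d=(M2−M1)/(6·2)=-491/2568, b=Δ1−h1·(2M1+M2)/6=2771/642
seg 2: a=3, c=M2/2=-465/214, d=(M3−M2)/(6·1)=805/642, b=Δ2−h2·(2M2+M3)/6=-668/321
seg 3: a=0, c=M3/2=170/107, d=(M4−M3)/(6·3)=-521/1926, b=Δ3−h3·(2M3+M4)/6=-1711/642
seg 4: a=-1, c=M4/2=-181/214, d=(M5−M4)/(6·1)=181/642, b=Δ4−h4·(2M4+M5)/6=-140/321
t_q=13/4 → seg 2, τ=1/4; S=3+-668/321·τ+-465/214·τ²+805/642·τ³=32371/13696

  seg 0: a=-5 b=6859/1284 c=0 d=-439/1284
  seg 1: a=0 b=2771/642 c=-439/428 d=-491/2568
  seg 2: a=3 b=-668/321 c=-465/214 d=805/642
  seg 3: a=0 b=-1711/642 c=170/107 d=-521/1926
  seg 4: a=-1 b=-140/321 c=-181/214 d=181/642
S(13/4) = 32371/13696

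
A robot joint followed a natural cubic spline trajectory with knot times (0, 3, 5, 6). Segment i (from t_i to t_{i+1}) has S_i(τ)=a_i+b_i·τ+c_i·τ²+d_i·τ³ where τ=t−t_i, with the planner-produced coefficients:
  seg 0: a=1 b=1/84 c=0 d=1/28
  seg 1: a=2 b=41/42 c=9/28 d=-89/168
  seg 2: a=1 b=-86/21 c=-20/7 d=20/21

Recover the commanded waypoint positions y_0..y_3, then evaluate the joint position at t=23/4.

y_0 = S_0(0) = a_0 = 1
y_1 = S_1(0) = a_1 = 2
y_2 = S_2(0) = a_2 = 1
y_3 = S_2(1) = -5
t_q=23/4 is in segment 2 (τ=3/4); S_2(τ)=-367/112

y_0=1 y_1=2 y_2=1 y_3=-5
S(23/4) = -367/112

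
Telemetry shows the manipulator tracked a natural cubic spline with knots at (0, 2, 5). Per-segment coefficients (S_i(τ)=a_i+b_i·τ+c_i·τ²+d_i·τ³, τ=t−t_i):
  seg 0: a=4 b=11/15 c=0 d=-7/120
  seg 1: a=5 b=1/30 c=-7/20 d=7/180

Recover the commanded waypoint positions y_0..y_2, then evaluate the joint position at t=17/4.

y_0=4 y_1=5 y_2=3
S(17/4) = 959/256

y_0 = S_0(0) = a_0 = 4
y_1 = S_1(0) = a_1 = 5
y_2 = S_1(3) = 3
t_q=17/4 is in segment 1 (τ=9/4); S_1(τ)=959/256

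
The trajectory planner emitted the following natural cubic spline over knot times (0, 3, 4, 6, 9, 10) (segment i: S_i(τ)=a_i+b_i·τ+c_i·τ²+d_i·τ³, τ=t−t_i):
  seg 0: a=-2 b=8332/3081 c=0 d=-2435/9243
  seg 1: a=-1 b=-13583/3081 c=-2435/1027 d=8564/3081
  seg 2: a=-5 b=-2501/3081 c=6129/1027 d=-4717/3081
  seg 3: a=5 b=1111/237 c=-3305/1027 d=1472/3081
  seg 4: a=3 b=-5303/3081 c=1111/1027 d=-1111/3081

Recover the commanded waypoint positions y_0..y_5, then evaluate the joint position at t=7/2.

y_0=-2 y_1=-1 y_2=-5 y_3=5 y_4=3 y_5=2
S(7/2) = -14171/4108

y_0 = S_0(0) = a_0 = -2
y_1 = S_1(0) = a_1 = -1
y_2 = S_2(0) = a_2 = -5
y_3 = S_3(0) = a_3 = 5
y_4 = S_4(0) = a_4 = 3
y_5 = S_4(1) = 2
t_q=7/2 is in segment 1 (τ=1/2); S_1(τ)=-14171/4108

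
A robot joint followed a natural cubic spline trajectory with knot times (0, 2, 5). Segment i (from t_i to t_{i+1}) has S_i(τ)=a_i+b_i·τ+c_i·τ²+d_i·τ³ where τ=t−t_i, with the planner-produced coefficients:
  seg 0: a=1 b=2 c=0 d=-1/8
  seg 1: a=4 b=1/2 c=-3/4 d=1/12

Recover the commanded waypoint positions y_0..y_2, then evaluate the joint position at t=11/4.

y_0 = S_0(0) = a_0 = 1
y_1 = S_1(0) = a_1 = 4
y_2 = S_1(3) = 1
t_q=11/4 is in segment 1 (τ=3/4); S_1(τ)=1021/256

y_0=1 y_1=4 y_2=1
S(11/4) = 1021/256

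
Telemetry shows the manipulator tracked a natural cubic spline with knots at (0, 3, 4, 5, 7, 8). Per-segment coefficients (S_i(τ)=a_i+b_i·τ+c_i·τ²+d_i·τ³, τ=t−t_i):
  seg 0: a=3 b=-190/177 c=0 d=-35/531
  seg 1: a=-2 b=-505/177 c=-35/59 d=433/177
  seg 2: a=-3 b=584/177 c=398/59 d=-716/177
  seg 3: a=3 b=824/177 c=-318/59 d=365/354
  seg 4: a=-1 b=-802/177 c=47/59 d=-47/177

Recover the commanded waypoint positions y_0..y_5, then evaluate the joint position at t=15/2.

y_0 = S_0(0) = a_0 = 3
y_1 = S_1(0) = a_1 = -2
y_2 = S_2(0) = a_2 = -3
y_3 = S_3(0) = a_3 = 3
y_4 = S_4(0) = a_4 = -1
y_5 = S_4(1) = -5
t_q=15/2 is in segment 4 (τ=1/2); S_4(τ)=-1463/472

y_0=3 y_1=-2 y_2=-3 y_3=3 y_4=-1 y_5=-5
S(15/2) = -1463/472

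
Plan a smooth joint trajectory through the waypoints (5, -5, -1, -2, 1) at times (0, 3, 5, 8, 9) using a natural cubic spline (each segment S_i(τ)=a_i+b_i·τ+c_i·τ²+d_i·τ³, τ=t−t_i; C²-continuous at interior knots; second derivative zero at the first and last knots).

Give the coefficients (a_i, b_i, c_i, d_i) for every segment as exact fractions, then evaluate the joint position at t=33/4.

Δ: Δ0=-10/3, Δ1=2, Δ2=-1/3, Δ3=3
row 1: diag=10, rhs=32; c'=1/5, d'=16/5
row 2: denom=10−2·1/5=48/5; d'=(-14−2·16/5)/(48/5)=-17/8
row 3: denom=8−3·5/16=113/16; d'=(20−3·-17/8)/(113/16)=422/113
back: M3=422/113
back: M2=-17/8−5/16·422/113=-372/113
back: M1=16/5−1/5·-372/113=436/113
M: M0=0, M1=436/113, M2=-372/113, M3=422/113, M4=0
seg 0: a=5, c=M0/2=0, d=(M1−M0)/(6·3)=218/1017, b=Δ0−h0·(2M0+M1)/6=-1784/339
seg 1: a=-5, c=M1/2=218/113, d=(M2−M1)/(6·2)=-202/339, b=Δ1−h1·(2M1+M2)/6=178/339
seg 2: a=-1, c=M2/2=-186/113, d=(M3−M2)/(6·3)=397/1017, b=Δ2−h2·(2M2+M3)/6=370/339
seg 3: a=-2, c=M3/2=211/113, d=(M4−M3)/(6·1)=-211/339, b=Δ3−h3·(2M3+M4)/6=595/339
t_q=33/4 → seg 3, τ=1/4; S=-2+595/339·τ+211/113·τ²+-211/339·τ³=-10517/7232

  seg 0: a=5 b=-1784/339 c=0 d=218/1017
  seg 1: a=-5 b=178/339 c=218/113 d=-202/339
  seg 2: a=-1 b=370/339 c=-186/113 d=397/1017
  seg 3: a=-2 b=595/339 c=211/113 d=-211/339
S(33/4) = -10517/7232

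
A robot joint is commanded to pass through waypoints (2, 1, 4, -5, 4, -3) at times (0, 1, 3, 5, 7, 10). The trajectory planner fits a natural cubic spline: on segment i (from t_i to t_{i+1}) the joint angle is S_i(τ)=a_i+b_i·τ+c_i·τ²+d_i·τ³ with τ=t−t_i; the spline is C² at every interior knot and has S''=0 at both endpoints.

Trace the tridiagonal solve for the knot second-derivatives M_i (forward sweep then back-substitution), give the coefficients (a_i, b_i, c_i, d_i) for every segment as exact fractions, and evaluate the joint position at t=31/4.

  seg 0: a=2 b=-1097/582 c=0 d=515/582
  seg 1: a=1 b=224/291 c=515/194 d=-2665/2328
  seg 2: a=4 b=-1367/582 c=-1635/388 d=3653/2328
  seg 3: a=-5 b=-109/291 c=1009/194 d=-3217/2328
  seg 4: a=4 b=2239/582 c=-1199/388 d=1199/3492
S(31/4) = 131409/24832

Δ: Δ0=-1, Δ1=3/2, Δ2=-9/2, Δ3=9/2, Δ4=-7/3
row 1: diag=6, rhs=15; c'=1/3, d'=5/2
row 2: denom=8−2·1/3=22/3; d'=(-36−2·5/2)/(22/3)=-123/22
row 3: denom=8−2·3/11=82/11; d'=(54−2·-123/22)/(82/11)=717/82
row 4: denom=10−2·11/41=388/41; d'=(-41−2·717/82)/(388/41)=-1199/194
back: M4=-1199/194
back: M3=717/82−11/41·-1199/194=1009/97
back: M2=-123/22−3/11·1009/97=-1635/194
back: M1=5/2−1/3·-1635/194=515/97
M: M0=0, M1=515/97, M2=-1635/194, M3=1009/97, M4=-1199/194, M5=0
seg 0: a=2, c=M0/2=0, d=(M1−M0)/(6·1)=515/582, b=Δ0−h0·(2M0+M1)/6=-1097/582
seg 1: a=1, c=M1/2=515/194, d=(M2−M1)/(6·2)=-2665/2328, b=Δ1−h1·(2M1+M2)/6=224/291
seg 2: a=4, c=M2/2=-1635/388, d=(M3−M2)/(6·2)=3653/2328, b=Δ2−h2·(2M2+M3)/6=-1367/582
seg 3: a=-5, c=M3/2=1009/194, d=(M4−M3)/(6·2)=-3217/2328, b=Δ3−h3·(2M3+M4)/6=-109/291
seg 4: a=4, c=M4/2=-1199/388, d=(M5−M4)/(6·3)=1199/3492, b=Δ4−h4·(2M4+M5)/6=2239/582
t_q=31/4 → seg 4, τ=3/4; S=4+2239/582·τ+-1199/388·τ²+1199/3492·τ³=131409/24832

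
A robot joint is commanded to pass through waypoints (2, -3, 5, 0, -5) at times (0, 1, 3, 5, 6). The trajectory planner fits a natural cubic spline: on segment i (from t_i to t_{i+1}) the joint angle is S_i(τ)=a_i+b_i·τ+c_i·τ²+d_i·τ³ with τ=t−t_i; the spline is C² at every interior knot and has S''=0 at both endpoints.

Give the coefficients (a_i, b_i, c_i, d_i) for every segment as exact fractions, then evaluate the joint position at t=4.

  seg 0: a=2 b=-104/15 c=0 d=29/15
  seg 1: a=-3 b=-17/15 c=29/5 d=-97/60
  seg 2: a=5 b=8/3 c=-39/10 d=79/120
  seg 3: a=0 b=-151/30 c=1/20 d=-1/60
S(4) = 177/40

Δ: Δ0=-5, Δ1=4, Δ2=-5/2, Δ3=-5
row 1: diag=6, rhs=54; c'=1/3, d'=9
row 2: denom=8−2·1/3=22/3; d'=(-39−2·9)/(22/3)=-171/22
row 3: denom=6−2·3/11=60/11; d'=(-15−2·-171/22)/(60/11)=1/10
back: M3=1/10
back: M2=-171/22−3/11·1/10=-39/5
back: M1=9−1/3·-39/5=58/5
M: M0=0, M1=58/5, M2=-39/5, M3=1/10, M4=0
seg 0: a=2, c=M0/2=0, d=(M1−M0)/(6·1)=29/15, b=Δ0−h0·(2M0+M1)/6=-104/15
seg 1: a=-3, c=M1/2=29/5, d=(M2−M1)/(6·2)=-97/60, b=Δ1−h1·(2M1+M2)/6=-17/15
seg 2: a=5, c=M2/2=-39/10, d=(M3−M2)/(6·2)=79/120, b=Δ2−h2·(2M2+M3)/6=8/3
seg 3: a=0, c=M3/2=1/20, d=(M4−M3)/(6·1)=-1/60, b=Δ3−h3·(2M3+M4)/6=-151/30
t_q=4 → seg 2, τ=1; S=5+8/3·τ+-39/10·τ²+79/120·τ³=177/40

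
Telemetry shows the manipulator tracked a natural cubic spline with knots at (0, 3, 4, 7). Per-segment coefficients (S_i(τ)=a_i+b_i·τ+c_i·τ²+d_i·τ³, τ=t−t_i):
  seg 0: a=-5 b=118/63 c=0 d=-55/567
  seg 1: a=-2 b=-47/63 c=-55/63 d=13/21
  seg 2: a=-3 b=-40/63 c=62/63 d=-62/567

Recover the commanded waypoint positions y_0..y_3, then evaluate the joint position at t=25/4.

y_0=-5 y_1=-2 y_2=-3 y_3=1
S(25/4) = -155/224

y_0 = S_0(0) = a_0 = -5
y_1 = S_1(0) = a_1 = -2
y_2 = S_2(0) = a_2 = -3
y_3 = S_2(3) = 1
t_q=25/4 is in segment 2 (τ=9/4); S_2(τ)=-155/224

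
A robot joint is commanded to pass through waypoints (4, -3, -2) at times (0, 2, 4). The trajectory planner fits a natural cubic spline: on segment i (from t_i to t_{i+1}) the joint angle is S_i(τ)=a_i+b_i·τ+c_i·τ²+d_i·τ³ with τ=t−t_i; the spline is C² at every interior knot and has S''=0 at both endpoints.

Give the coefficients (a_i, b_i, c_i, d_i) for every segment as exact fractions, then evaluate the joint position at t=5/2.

  seg 0: a=4 b=-9/2 c=0 d=1/4
  seg 1: a=-3 b=-3/2 c=3/2 d=-1/4
S(5/2) = -109/32

Δ: Δ0=-7/2, Δ1=1/2
row 1: diag=8, rhs=24; c'=1/4, d'=3
back: M1=3
M: M0=0, M1=3, M2=0
seg 0: a=4, c=M0/2=0, d=(M1−M0)/(6·2)=1/4, b=Δ0−h0·(2M0+M1)/6=-9/2
seg 1: a=-3, c=M1/2=3/2, d=(M2−M1)/(6·2)=-1/4, b=Δ1−h1·(2M1+M2)/6=-3/2
t_q=5/2 → seg 1, τ=1/2; S=-3+-3/2·τ+3/2·τ²+-1/4·τ³=-109/32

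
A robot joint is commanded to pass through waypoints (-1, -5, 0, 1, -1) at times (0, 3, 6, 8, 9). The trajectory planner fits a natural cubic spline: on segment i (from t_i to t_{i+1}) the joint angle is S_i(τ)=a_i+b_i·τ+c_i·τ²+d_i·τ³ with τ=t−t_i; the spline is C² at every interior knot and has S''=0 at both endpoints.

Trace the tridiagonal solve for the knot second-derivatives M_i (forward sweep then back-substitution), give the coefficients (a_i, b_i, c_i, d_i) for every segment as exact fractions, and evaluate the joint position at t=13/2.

  seg 0: a=-1 b=-673/309 c=0 d=29/309
  seg 1: a=-5 b=110/309 c=87/103 d=-14/103
  seg 2: a=0 b=542/309 c=-39/103 d=-307/2472
  seg 3: a=1 b=-773/618 c=-463/412 d=463/1236
S(13/2) = 5055/6592

Δ: Δ0=-4/3, Δ1=5/3, Δ2=1/2, Δ3=-2
row 1: diag=12, rhs=18; c'=1/4, d'=3/2
row 2: denom=10−3·1/4=37/4; d'=(-7−3·3/2)/(37/4)=-46/37
row 3: denom=6−2·8/37=206/37; d'=(-15−2·-46/37)/(206/37)=-463/206
back: M3=-463/206
back: M2=-46/37−8/37·-463/206=-78/103
back: M1=3/2−1/4·-78/103=174/103
M: M0=0, M1=174/103, M2=-78/103, M3=-463/206, M4=0
seg 0: a=-1, c=M0/2=0, d=(M1−M0)/(6·3)=29/309, b=Δ0−h0·(2M0+M1)/6=-673/309
seg 1: a=-5, c=M1/2=87/103, d=(M2−M1)/(6·3)=-14/103, b=Δ1−h1·(2M1+M2)/6=110/309
seg 2: a=0, c=M2/2=-39/103, d=(M3−M2)/(6·2)=-307/2472, b=Δ2−h2·(2M2+M3)/6=542/309
seg 3: a=1, c=M3/2=-463/412, d=(M4−M3)/(6·1)=463/1236, b=Δ3−h3·(2M3+M4)/6=-773/618
t_q=13/2 → seg 2, τ=1/2; S=0+542/309·τ+-39/103·τ²+-307/2472·τ³=5055/6592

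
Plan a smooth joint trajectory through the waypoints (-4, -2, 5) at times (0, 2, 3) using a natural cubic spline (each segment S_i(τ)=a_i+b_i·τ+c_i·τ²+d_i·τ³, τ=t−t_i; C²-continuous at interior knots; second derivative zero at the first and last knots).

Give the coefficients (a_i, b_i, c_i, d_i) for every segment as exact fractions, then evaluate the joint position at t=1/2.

  seg 0: a=-4 b=-1 c=0 d=1/2
  seg 1: a=-2 b=5 c=3 d=-1
S(1/2) = -71/16

Δ: Δ0=1, Δ1=7
row 1: diag=6, rhs=36; c'=1/6, d'=6
back: M1=6
M: M0=0, M1=6, M2=0
seg 0: a=-4, c=M0/2=0, d=(M1−M0)/(6·2)=1/2, b=Δ0−h0·(2M0+M1)/6=-1
seg 1: a=-2, c=M1/2=3, d=(M2−M1)/(6·1)=-1, b=Δ1−h1·(2M1+M2)/6=5
t_q=1/2 → seg 0, τ=1/2; S=-4+-1·τ+0·τ²+1/2·τ³=-71/16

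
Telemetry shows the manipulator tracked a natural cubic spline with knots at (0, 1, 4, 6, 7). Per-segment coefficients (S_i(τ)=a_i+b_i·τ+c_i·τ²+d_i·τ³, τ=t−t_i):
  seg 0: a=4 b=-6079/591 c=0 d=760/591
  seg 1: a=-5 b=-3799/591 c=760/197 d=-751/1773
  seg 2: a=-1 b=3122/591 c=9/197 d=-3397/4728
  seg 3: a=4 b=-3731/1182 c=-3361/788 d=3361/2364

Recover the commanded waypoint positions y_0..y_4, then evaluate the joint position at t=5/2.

y_0 = S_0(0) = a_0 = 4
y_1 = S_1(0) = a_1 = -5
y_2 = S_2(0) = a_2 = -1
y_3 = S_3(0) = a_3 = 4
y_4 = S_3(1) = -2
t_q=5/2 is in segment 1 (τ=3/2); S_1(τ)=-11649/1576

y_0=4 y_1=-5 y_2=-1 y_3=4 y_4=-2
S(5/2) = -11649/1576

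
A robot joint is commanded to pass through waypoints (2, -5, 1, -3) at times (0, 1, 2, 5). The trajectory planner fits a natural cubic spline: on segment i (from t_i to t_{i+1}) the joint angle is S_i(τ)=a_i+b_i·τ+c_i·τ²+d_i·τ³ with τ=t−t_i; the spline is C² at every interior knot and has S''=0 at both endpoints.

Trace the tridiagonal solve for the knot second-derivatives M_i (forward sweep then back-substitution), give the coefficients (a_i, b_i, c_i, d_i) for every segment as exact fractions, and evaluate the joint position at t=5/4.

  seg 0: a=2 b=-985/93 c=0 d=334/93
  seg 1: a=-5 b=17/93 c=334/31 d=-461/93
  seg 2: a=1 b=638/93 c=-127/31 d=127/279
S(5/4) = -8647/1984

Δ: Δ0=-7, Δ1=6, Δ2=-4/3
row 1: diag=4, rhs=78; c'=1/4, d'=39/2
row 2: denom=8−1·1/4=31/4; d'=(-44−1·39/2)/(31/4)=-254/31
back: M2=-254/31
back: M1=39/2−1/4·-254/31=668/31
M: M0=0, M1=668/31, M2=-254/31, M3=0
seg 0: a=2, c=M0/2=0, d=(M1−M0)/(6·1)=334/93, b=Δ0−h0·(2M0+M1)/6=-985/93
seg 1: a=-5, c=M1/2=334/31, d=(M2−M1)/(6·1)=-461/93, b=Δ1−h1·(2M1+M2)/6=17/93
seg 2: a=1, c=M2/2=-127/31, d=(M3−M2)/(6·3)=127/279, b=Δ2−h2·(2M2+M3)/6=638/93
t_q=5/4 → seg 1, τ=1/4; S=-5+17/93·τ+334/31·τ²+-461/93·τ³=-8647/1984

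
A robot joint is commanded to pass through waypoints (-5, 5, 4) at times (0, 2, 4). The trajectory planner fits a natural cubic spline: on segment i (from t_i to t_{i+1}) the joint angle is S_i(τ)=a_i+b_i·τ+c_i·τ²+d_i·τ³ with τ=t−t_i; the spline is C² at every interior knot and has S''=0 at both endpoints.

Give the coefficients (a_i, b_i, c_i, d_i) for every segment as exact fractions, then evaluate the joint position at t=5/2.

Δ: Δ0=5, Δ1=-1/2
row 1: diag=8, rhs=-33; c'=1/4, d'=-33/8
back: M1=-33/8
M: M0=0, M1=-33/8, M2=0
seg 0: a=-5, c=M0/2=0, d=(M1−M0)/(6·2)=-11/32, b=Δ0−h0·(2M0+M1)/6=51/8
seg 1: a=5, c=M1/2=-33/16, d=(M2−M1)/(6·2)=11/32, b=Δ1−h1·(2M1+M2)/6=9/4
t_q=5/2 → seg 1, τ=1/2; S=5+9/4·τ+-33/16·τ²+11/32·τ³=1447/256

  seg 0: a=-5 b=51/8 c=0 d=-11/32
  seg 1: a=5 b=9/4 c=-33/16 d=11/32
S(5/2) = 1447/256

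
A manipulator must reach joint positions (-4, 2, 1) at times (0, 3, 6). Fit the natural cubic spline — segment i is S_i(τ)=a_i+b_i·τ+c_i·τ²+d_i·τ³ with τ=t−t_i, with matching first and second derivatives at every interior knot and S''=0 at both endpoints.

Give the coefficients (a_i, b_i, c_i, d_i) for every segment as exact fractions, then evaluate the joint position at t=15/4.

Δ: Δ0=2, Δ1=-1/3
row 1: diag=12, rhs=-14; c'=1/4, d'=-7/6
back: M1=-7/6
M: M0=0, M1=-7/6, M2=0
seg 0: a=-4, c=M0/2=0, d=(M1−M0)/(6·3)=-7/108, b=Δ0−h0·(2M0+M1)/6=31/12
seg 1: a=2, c=M1/2=-7/12, d=(M2−M1)/(6·3)=7/108, b=Δ1−h1·(2M1+M2)/6=5/6
t_q=15/4 → seg 1, τ=3/4; S=2+5/6·τ+-7/12·τ²+7/108·τ³=595/256

  seg 0: a=-4 b=31/12 c=0 d=-7/108
  seg 1: a=2 b=5/6 c=-7/12 d=7/108
S(15/4) = 595/256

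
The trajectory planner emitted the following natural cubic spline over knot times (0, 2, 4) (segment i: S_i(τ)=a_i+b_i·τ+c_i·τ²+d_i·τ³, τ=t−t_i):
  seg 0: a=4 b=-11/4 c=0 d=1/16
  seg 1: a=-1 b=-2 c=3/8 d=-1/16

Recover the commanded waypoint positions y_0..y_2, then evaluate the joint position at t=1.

y_0 = S_0(0) = a_0 = 4
y_1 = S_1(0) = a_1 = -1
y_2 = S_1(2) = -4
t_q=1 is in segment 0 (τ=1); S_0(τ)=21/16

y_0=4 y_1=-1 y_2=-4
S(1) = 21/16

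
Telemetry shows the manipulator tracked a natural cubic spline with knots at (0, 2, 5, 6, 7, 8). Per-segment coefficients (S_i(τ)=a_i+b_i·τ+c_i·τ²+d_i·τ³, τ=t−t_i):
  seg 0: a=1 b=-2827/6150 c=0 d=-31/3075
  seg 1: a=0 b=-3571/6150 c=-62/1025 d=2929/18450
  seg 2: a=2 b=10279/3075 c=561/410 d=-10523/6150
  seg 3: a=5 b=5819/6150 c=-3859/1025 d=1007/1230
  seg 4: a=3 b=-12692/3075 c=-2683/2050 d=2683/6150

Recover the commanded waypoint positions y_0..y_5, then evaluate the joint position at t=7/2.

y_0 = S_0(0) = a_0 = 1
y_1 = S_1(0) = a_1 = 0
y_2 = S_2(0) = a_2 = 2
y_3 = S_3(0) = a_3 = 5
y_4 = S_4(0) = a_4 = 3
y_5 = S_4(1) = -2
t_q=7/2 is in segment 1 (τ=3/2); S_1(τ)=-7729/16400

y_0=1 y_1=0 y_2=2 y_3=5 y_4=3 y_5=-2
S(7/2) = -7729/16400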